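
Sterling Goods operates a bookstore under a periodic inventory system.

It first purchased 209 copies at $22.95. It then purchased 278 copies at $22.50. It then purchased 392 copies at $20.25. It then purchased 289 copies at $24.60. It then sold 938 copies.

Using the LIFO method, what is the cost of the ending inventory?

Ending inventory = $5,269.05

Sale 1 (938) [LIFO — newest first]: 289 @ $24.60 + 392 @ $20.25 + 257 @ $22.50 = $20,829.90
Ending inventory: 209 @ $22.95 + 21 @ $22.50 = $5,269.05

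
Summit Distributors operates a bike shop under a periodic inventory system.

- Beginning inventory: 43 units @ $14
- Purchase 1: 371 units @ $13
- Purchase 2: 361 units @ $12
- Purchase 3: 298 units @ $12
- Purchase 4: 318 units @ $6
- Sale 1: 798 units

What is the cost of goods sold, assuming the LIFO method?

COGS = $7,668

Sale 1 (798) [LIFO — newest first]: 318 @ $6 + 298 @ $12 + 182 @ $12 = $7,668
Ending inventory: 43 @ $14 + 371 @ $13 + 179 @ $12 = $7,573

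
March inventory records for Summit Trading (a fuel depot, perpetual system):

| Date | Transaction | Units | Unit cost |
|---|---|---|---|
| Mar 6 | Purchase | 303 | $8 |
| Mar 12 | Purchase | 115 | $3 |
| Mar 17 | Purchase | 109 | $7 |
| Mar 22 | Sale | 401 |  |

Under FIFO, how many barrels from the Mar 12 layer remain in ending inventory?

17

Mar 22, 401 sold [FIFO — oldest first]: 303 @ $8 + 98 @ $3 = $2,718
Ending inventory: 17 @ $3 + 109 @ $7 = $814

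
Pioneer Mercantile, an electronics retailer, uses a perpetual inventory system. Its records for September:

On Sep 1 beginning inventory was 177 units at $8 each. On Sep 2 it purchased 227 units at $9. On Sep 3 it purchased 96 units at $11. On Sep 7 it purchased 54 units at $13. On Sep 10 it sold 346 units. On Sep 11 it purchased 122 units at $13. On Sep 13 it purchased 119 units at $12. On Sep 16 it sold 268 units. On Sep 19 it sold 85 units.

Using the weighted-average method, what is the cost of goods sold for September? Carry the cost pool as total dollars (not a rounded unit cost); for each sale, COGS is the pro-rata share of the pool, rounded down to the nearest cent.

COGS = $7,167.78

After Sep 1: 177 on hand, pool $1,416.00 (≈ $8.0000 each)
After Sep 2: 404 on hand, pool $3,459.00 (≈ $8.5619 each)
After Sep 3: 500 on hand, pool $4,515.00 (≈ $9.0300 each)
After Sep 7: 554 on hand, pool $5,217.00 (≈ $9.4170 each)
Sep 10, sell 346: 346/554 × $5,217.00 → $3,258.27
After Sep 11: 330 on hand, pool $3,544.73 (≈ $10.7416 each)
After Sep 13: 449 on hand, pool $4,972.73 (≈ $11.0751 each)
Sep 16, sell 268: 268/449 × $4,972.73 → $2,968.13
Sep 19, sell 85: 85/181 × $2,004.60 → $941.38
Total COGS = $3,258.27 + $2,968.13 + $941.38 = $7,167.78
Ending inventory (cost pool remaining) = $1,063.22
Check: goods available $8,231.00 = COGS $7,167.78 + ending $1,063.22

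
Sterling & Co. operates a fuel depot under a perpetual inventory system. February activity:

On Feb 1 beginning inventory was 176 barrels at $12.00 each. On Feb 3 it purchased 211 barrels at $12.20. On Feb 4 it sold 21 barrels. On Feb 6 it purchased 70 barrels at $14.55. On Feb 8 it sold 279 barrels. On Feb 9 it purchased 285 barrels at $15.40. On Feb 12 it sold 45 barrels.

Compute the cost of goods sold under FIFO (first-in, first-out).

Feb 4, 21 sold [FIFO — oldest first]: 21 @ $12.00 = $252.00
Feb 8, 279 sold [FIFO — oldest first]: 155 @ $12.00 + 124 @ $12.20 = $3,372.80
Feb 12, 45 sold [FIFO — oldest first]: 45 @ $12.20 = $549.00
Total COGS = $252.00 + $3,372.80 + $549.00 = $4,173.80
Ending inventory: 42 @ $12.20 + 70 @ $14.55 + 285 @ $15.40 = $5,919.90
Check: goods available $10,093.70 = COGS $4,173.80 + ending $5,919.90

COGS = $4,173.80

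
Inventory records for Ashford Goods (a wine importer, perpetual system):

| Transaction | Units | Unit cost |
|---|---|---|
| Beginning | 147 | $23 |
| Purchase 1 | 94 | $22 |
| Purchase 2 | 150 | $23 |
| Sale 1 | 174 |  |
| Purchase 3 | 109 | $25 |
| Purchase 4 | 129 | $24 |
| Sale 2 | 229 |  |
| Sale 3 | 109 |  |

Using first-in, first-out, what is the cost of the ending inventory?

Ending inventory = $2,808

Sale 1 (174) [FIFO — oldest first]: 147 @ $23 + 27 @ $22 = $3,975
Sale 2 (229) [FIFO — oldest first]: 67 @ $22 + 150 @ $23 + 12 @ $25 = $5,224
Sale 3 (109) [FIFO — oldest first]: 97 @ $25 + 12 @ $24 = $2,713
Total COGS = $3,975 + $5,224 + $2,713 = $11,912
Ending inventory: 117 @ $24 = $2,808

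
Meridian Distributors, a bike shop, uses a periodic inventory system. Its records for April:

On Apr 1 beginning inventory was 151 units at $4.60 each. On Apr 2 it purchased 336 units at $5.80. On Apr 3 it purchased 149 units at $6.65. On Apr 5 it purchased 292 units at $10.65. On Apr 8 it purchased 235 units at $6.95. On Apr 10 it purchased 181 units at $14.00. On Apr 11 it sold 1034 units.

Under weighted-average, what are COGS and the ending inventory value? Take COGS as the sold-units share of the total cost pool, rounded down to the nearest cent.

Apr 11, sell 1034: 1034/1344 × $10,911.30 → $8,394.55
Ending inventory (cost pool remaining) = $2,516.75
Check: goods available $10,911.30 = COGS $8,394.55 + ending $2,516.75

COGS = $8,394.55; ending inventory = $2,516.75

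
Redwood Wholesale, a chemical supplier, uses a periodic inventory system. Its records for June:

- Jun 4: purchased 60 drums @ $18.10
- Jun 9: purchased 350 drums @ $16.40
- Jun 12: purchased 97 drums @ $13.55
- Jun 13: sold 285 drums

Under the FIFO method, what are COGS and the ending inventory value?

COGS = $4,776.00; ending inventory = $3,364.35

Jun 13, 285 sold [FIFO — oldest first]: 60 @ $18.10 + 225 @ $16.40 = $4,776.00
Ending inventory: 125 @ $16.40 + 97 @ $13.55 = $3,364.35
Check: goods available $8,140.35 = COGS $4,776.00 + ending $3,364.35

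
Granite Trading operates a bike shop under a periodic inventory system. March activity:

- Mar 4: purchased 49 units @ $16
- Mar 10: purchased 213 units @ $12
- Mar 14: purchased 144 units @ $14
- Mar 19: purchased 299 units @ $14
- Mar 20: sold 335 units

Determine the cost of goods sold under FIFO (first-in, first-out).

COGS = $4,362

Mar 20, 335 sold [FIFO — oldest first]: 49 @ $16 + 213 @ $12 + 73 @ $14 = $4,362
Ending inventory: 71 @ $14 + 299 @ $14 = $5,180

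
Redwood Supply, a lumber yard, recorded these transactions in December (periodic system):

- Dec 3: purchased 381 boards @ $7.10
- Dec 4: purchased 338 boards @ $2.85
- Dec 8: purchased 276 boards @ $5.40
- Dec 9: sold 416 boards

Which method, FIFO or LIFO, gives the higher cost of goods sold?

FIFO COGS: 381 @ $7.10 + 35 @ $2.85 = $2,804.85
LIFO COGS: 276 @ $5.40 + 140 @ $2.85 = $1,889.40

FIFO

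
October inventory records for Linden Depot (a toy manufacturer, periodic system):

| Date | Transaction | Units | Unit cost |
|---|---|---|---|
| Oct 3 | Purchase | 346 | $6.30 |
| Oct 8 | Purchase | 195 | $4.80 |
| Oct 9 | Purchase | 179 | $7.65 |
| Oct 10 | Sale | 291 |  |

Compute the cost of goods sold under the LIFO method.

COGS = $1,906.95

Oct 10, 291 sold [LIFO — newest first]: 179 @ $7.65 + 112 @ $4.80 = $1,906.95
Ending inventory: 346 @ $6.30 + 83 @ $4.80 = $2,578.20
Check: goods available $4,485.15 = COGS $1,906.95 + ending $2,578.20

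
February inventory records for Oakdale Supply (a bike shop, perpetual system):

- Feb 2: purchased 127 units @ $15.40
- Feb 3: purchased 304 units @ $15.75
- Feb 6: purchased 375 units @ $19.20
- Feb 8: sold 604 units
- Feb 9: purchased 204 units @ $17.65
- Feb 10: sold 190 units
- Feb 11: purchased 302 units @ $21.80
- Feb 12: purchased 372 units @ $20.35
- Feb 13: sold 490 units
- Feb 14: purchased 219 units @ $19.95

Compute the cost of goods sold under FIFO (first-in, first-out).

COGS = $23,517.60

Feb 8, 604 sold [FIFO — oldest first]: 127 @ $15.40 + 304 @ $15.75 + 173 @ $19.20 = $10,065.40
Feb 10, 190 sold [FIFO — oldest first]: 190 @ $19.20 = $3,648.00
Feb 13, 490 sold [FIFO — oldest first]: 12 @ $19.20 + 204 @ $17.65 + 274 @ $21.80 = $9,804.20
Total COGS = $10,065.40 + $3,648.00 + $9,804.20 = $23,517.60
Ending inventory: 28 @ $21.80 + 372 @ $20.35 + 219 @ $19.95 = $12,549.65
Check: goods available $36,067.25 = COGS $23,517.60 + ending $12,549.65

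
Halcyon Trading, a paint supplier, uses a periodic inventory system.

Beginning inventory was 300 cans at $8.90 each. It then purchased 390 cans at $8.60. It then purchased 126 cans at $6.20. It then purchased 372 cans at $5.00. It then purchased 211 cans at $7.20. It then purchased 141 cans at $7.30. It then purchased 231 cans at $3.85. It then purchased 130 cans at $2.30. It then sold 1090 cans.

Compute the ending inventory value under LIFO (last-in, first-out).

Ending inventory = $6,774.20

Sale 1 (1090) [LIFO — newest first]: 130 @ $2.30 + 231 @ $3.85 + 141 @ $7.30 + 211 @ $7.20 + 372 @ $5.00 + 5 @ $6.20 = $5,627.85
Ending inventory: 300 @ $8.90 + 390 @ $8.60 + 121 @ $6.20 = $6,774.20
Check: goods available $12,402.05 = COGS $5,627.85 + ending $6,774.20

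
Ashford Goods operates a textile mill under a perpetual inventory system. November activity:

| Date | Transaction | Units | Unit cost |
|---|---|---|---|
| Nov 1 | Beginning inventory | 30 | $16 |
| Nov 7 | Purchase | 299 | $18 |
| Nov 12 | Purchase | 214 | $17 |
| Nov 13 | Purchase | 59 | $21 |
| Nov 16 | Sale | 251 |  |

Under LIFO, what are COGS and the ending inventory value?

Nov 16, 251 sold [LIFO — newest first]: 59 @ $21 + 192 @ $17 = $4,503
Ending inventory: 30 @ $16 + 299 @ $18 + 22 @ $17 = $6,236

COGS = $4,503; ending inventory = $6,236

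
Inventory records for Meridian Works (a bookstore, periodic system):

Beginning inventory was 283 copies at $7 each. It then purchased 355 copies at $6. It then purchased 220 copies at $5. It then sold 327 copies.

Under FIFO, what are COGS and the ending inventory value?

COGS = $2,245; ending inventory = $2,966

Sale 1 (327) [FIFO — oldest first]: 283 @ $7 + 44 @ $6 = $2,245
Ending inventory: 311 @ $6 + 220 @ $5 = $2,966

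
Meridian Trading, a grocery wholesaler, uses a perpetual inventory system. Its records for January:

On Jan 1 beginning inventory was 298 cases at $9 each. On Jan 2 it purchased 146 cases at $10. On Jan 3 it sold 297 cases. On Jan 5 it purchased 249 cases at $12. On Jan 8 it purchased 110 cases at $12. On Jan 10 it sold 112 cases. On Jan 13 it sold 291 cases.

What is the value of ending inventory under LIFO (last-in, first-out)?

Ending inventory = $927

Jan 3, 297 sold [LIFO — newest first]: 146 @ $10 + 151 @ $9 = $2,819
Jan 10, 112 sold [LIFO — newest first]: 110 @ $12 + 2 @ $12 = $1,344
Jan 13, 291 sold [LIFO — newest first]: 247 @ $12 + 44 @ $9 = $3,360
Total COGS = $2,819 + $1,344 + $3,360 = $7,523
Ending inventory: 103 @ $9 = $927
Check: goods available $8,450 = COGS $7,523 + ending $927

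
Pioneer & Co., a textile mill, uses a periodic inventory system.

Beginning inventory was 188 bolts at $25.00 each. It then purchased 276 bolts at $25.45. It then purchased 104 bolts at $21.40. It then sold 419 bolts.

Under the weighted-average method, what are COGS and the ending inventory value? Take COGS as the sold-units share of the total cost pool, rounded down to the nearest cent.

COGS = $10,290.43; ending inventory = $3,659.37

Sale 1, sell 419: 419/568 × $13,949.80 → $10,290.43
Ending inventory (cost pool remaining) = $3,659.37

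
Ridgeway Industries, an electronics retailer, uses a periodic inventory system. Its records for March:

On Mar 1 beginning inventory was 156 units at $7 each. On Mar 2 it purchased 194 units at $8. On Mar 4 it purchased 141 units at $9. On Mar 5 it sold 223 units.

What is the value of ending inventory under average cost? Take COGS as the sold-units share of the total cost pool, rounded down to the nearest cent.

Ending inventory = $2,135.82

Mar 5, sell 223: 223/491 × $3,913.00 → $1,777.18
Ending inventory (cost pool remaining) = $2,135.82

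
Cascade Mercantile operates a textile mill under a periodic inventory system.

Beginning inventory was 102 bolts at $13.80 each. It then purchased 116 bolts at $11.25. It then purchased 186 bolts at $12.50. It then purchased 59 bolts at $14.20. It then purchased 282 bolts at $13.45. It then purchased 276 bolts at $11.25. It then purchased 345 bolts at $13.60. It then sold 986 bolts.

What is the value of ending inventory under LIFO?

Ending inventory = $4,737.60

Sale 1 (986) [LIFO — newest first]: 345 @ $13.60 + 276 @ $11.25 + 282 @ $13.45 + 59 @ $14.20 + 24 @ $12.50 = $12,727.70
Ending inventory: 102 @ $13.80 + 116 @ $11.25 + 162 @ $12.50 = $4,737.60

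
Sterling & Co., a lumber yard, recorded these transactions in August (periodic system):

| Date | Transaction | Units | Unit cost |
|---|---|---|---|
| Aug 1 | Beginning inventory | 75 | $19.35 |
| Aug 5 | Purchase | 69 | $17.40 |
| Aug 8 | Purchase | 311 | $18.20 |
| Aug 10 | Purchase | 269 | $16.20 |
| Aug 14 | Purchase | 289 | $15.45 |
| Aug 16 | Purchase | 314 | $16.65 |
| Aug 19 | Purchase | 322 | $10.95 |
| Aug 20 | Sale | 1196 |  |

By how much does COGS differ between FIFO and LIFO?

FIFO COGS: 75 @ $19.35 + 69 @ $17.40 + 311 @ $18.20 + 269 @ $16.20 + 289 @ $15.45 + 183 @ $16.65 = $20,181.85
LIFO COGS: 322 @ $10.95 + 314 @ $16.65 + 289 @ $15.45 + 269 @ $16.20 + 2 @ $18.20 = $17,613.25
Difference = |$20,181.85 − $17,613.25| = $2,568.60

$2,568.60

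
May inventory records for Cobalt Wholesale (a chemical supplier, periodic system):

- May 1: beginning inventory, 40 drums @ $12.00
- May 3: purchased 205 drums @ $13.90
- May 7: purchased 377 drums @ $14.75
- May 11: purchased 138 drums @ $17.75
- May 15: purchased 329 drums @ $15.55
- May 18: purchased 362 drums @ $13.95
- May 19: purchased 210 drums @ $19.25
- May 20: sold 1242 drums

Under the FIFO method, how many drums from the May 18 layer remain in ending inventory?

209

May 20, 1242 sold [FIFO — oldest first]: 40 @ $12.00 + 205 @ $13.90 + 377 @ $14.75 + 138 @ $17.75 + 329 @ $15.55 + 153 @ $13.95 = $18,590.05
Ending inventory: 209 @ $13.95 + 210 @ $19.25 = $6,958.05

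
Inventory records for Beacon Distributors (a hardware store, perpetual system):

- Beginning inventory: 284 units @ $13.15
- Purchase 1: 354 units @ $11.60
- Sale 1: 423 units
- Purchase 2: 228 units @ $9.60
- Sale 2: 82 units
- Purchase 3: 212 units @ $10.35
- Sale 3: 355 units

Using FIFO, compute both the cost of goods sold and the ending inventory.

Sale 1 (423) [FIFO — oldest first]: 284 @ $13.15 + 139 @ $11.60 = $5,347.00
Sale 2 (82) [FIFO — oldest first]: 82 @ $11.60 = $951.20
Sale 3 (355) [FIFO — oldest first]: 133 @ $11.60 + 222 @ $9.60 = $3,674.00
Total COGS = $5,347.00 + $951.20 + $3,674.00 = $9,972.20
Ending inventory: 6 @ $9.60 + 212 @ $10.35 = $2,251.80

COGS = $9,972.20; ending inventory = $2,251.80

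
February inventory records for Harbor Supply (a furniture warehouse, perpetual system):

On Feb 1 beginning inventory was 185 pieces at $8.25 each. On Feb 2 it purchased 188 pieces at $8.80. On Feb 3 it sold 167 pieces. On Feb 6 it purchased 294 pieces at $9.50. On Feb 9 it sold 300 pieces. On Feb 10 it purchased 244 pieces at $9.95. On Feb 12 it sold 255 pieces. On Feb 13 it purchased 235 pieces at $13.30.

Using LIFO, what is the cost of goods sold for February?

Feb 3, 167 sold [LIFO — newest first]: 167 @ $8.80 = $1,469.60
Feb 9, 300 sold [LIFO — newest first]: 294 @ $9.50 + 6 @ $8.80 = $2,845.80
Feb 12, 255 sold [LIFO — newest first]: 244 @ $9.95 + 11 @ $8.80 = $2,524.60
Total COGS = $1,469.60 + $2,845.80 + $2,524.60 = $6,840.00
Ending inventory: 185 @ $8.25 + 4 @ $8.80 + 235 @ $13.30 = $4,686.95
Check: goods available $11,526.95 = COGS $6,840.00 + ending $4,686.95

COGS = $6,840.00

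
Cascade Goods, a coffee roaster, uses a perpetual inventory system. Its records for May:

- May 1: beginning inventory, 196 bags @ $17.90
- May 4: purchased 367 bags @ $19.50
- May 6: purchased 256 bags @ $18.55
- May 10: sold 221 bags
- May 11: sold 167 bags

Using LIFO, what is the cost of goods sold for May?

COGS = $7,322.80

May 10, 221 sold [LIFO — newest first]: 221 @ $18.55 = $4,099.55
May 11, 167 sold [LIFO — newest first]: 35 @ $18.55 + 132 @ $19.50 = $3,223.25
Total COGS = $4,099.55 + $3,223.25 = $7,322.80
Ending inventory: 196 @ $17.90 + 235 @ $19.50 = $8,090.90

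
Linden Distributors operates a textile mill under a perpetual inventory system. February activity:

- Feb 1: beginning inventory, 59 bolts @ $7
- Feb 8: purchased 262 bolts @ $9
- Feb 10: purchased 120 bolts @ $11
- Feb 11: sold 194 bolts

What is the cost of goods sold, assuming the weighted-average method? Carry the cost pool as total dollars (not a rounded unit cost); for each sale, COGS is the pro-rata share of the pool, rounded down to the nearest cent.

COGS = $1,799.66

After Feb 1: 59 on hand, pool $413.00 (≈ $7.0000 each)
After Feb 8: 321 on hand, pool $2,771.00 (≈ $8.6324 each)
After Feb 10: 441 on hand, pool $4,091.00 (≈ $9.2766 each)
Feb 11, sell 194: 194/441 × $4,091.00 → $1,799.66
Ending inventory (cost pool remaining) = $2,291.34
Check: goods available $4,091.00 = COGS $1,799.66 + ending $2,291.34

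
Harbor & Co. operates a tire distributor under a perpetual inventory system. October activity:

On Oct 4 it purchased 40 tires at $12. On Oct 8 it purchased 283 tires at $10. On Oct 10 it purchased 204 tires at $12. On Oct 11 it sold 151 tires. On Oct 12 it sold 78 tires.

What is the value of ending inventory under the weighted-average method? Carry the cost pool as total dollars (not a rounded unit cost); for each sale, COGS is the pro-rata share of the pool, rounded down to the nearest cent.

After Oct 4: 40 on hand, pool $480.00 (≈ $12.0000 each)
After Oct 8: 323 on hand, pool $3,310.00 (≈ $10.2477 each)
After Oct 10: 527 on hand, pool $5,758.00 (≈ $10.9260 each)
Oct 11, sell 151: 151/527 × $5,758.00 → $1,649.82
Oct 12, sell 78: 78/376 × $4,108.18 → $852.22
Total COGS = $1,649.82 + $852.22 = $2,502.04
Ending inventory (cost pool remaining) = $3,255.96

Ending inventory = $3,255.96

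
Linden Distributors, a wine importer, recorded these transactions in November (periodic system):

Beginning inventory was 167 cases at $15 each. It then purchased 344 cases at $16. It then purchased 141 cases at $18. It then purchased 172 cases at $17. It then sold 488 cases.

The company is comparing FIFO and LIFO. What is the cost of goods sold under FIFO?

COGS = $7,641

FIFO COGS: 167 @ $15 + 321 @ $16 = $7,641
LIFO COGS: 172 @ $17 + 141 @ $18 + 175 @ $16 = $8,262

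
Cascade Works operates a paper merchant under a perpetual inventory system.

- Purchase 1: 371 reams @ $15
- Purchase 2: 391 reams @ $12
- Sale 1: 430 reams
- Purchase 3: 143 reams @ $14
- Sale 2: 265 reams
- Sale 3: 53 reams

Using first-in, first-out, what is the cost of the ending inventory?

Sale 1 (430) [FIFO — oldest first]: 371 @ $15 + 59 @ $12 = $6,273
Sale 2 (265) [FIFO — oldest first]: 265 @ $12 = $3,180
Sale 3 (53) [FIFO — oldest first]: 53 @ $12 = $636
Total COGS = $6,273 + $3,180 + $636 = $10,089
Ending inventory: 14 @ $12 + 143 @ $14 = $2,170
Check: goods available $12,259 = COGS $10,089 + ending $2,170

Ending inventory = $2,170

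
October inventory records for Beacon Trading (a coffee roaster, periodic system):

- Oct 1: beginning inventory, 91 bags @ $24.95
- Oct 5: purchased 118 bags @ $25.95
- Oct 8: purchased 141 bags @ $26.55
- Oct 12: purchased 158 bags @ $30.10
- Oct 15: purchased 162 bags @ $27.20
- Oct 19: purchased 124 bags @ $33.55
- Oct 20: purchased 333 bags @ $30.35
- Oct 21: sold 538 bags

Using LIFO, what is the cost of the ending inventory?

Ending inventory = $16,035.10

Oct 21, 538 sold [LIFO — newest first]: 333 @ $30.35 + 124 @ $33.55 + 81 @ $27.20 = $16,469.95
Ending inventory: 91 @ $24.95 + 118 @ $25.95 + 141 @ $26.55 + 158 @ $30.10 + 81 @ $27.20 = $16,035.10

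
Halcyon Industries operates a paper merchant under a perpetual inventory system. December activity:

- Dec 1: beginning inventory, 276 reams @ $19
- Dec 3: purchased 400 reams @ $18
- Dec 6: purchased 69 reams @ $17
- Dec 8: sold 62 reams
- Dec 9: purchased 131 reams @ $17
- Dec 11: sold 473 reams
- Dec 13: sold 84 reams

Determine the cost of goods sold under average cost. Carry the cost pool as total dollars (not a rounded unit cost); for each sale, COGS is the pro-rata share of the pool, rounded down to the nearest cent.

After Dec 1: 276 on hand, pool $5,244.00 (≈ $19.0000 each)
After Dec 3: 676 on hand, pool $12,444.00 (≈ $18.4083 each)
After Dec 6: 745 on hand, pool $13,617.00 (≈ $18.2779 each)
Dec 8, sell 62: 62/745 × $13,617.00 → $1,133.22
After Dec 9: 814 on hand, pool $14,710.78 (≈ $18.0722 each)
Dec 11, sell 473: 473/814 × $14,710.78 → $8,548.15
Dec 13, sell 84: 84/341 × $6,162.63 → $1,518.06
Total COGS = $1,133.22 + $8,548.15 + $1,518.06 = $11,199.43
Ending inventory (cost pool remaining) = $4,644.57
Check: goods available $15,844.00 = COGS $11,199.43 + ending $4,644.57

COGS = $11,199.43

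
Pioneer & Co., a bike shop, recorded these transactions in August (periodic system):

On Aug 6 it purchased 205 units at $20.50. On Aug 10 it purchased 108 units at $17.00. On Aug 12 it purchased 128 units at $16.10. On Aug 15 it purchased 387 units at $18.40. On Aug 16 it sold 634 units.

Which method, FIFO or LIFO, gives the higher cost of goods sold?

FIFO COGS: 205 @ $20.50 + 108 @ $17.00 + 128 @ $16.10 + 193 @ $18.40 = $11,650.50
LIFO COGS: 387 @ $18.40 + 128 @ $16.10 + 108 @ $17.00 + 11 @ $20.50 = $11,243.10

FIFO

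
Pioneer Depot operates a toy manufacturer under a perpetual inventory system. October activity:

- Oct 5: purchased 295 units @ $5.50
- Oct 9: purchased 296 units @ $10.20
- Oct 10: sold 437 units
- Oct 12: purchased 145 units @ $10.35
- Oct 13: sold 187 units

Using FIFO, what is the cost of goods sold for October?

COGS = $4,983.25

Oct 10, 437 sold [FIFO — oldest first]: 295 @ $5.50 + 142 @ $10.20 = $3,070.90
Oct 13, 187 sold [FIFO — oldest first]: 154 @ $10.20 + 33 @ $10.35 = $1,912.35
Total COGS = $3,070.90 + $1,912.35 = $4,983.25
Ending inventory: 112 @ $10.35 = $1,159.20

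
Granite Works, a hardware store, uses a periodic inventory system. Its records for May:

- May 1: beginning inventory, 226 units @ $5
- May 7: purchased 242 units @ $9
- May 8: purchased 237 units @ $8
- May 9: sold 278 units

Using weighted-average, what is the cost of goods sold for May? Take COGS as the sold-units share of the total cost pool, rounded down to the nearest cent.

May 9, sell 278: 278/705 × $5,204.00 → $2,052.07
Ending inventory (cost pool remaining) = $3,151.93
Check: goods available $5,204.00 = COGS $2,052.07 + ending $3,151.93

COGS = $2,052.07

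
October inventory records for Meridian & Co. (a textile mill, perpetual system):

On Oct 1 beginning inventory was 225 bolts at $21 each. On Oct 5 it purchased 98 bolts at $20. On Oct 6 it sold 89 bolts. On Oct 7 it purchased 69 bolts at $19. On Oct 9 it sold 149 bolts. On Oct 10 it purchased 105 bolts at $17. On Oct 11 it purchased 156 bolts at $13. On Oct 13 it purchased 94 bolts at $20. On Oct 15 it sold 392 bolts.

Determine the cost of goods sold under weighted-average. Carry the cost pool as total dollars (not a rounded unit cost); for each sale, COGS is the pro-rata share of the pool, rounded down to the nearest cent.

After Oct 1: 225 on hand, pool $4,725.00 (≈ $21.0000 each)
After Oct 5: 323 on hand, pool $6,685.00 (≈ $20.6966 each)
Oct 6, sell 89: 89/323 × $6,685.00 → $1,841.99
After Oct 7: 303 on hand, pool $6,154.01 (≈ $20.3103 each)
Oct 9, sell 149: 149/303 × $6,154.01 → $3,026.22
After Oct 10: 259 on hand, pool $4,912.79 (≈ $18.9683 each)
After Oct 11: 415 on hand, pool $6,940.79 (≈ $16.7248 each)
After Oct 13: 509 on hand, pool $8,820.79 (≈ $17.3296 each)
Oct 15, sell 392: 392/509 × $8,820.79 → $6,793.22
Total COGS = $1,841.99 + $3,026.22 + $6,793.22 = $11,661.43
Ending inventory (cost pool remaining) = $2,027.57

COGS = $11,661.43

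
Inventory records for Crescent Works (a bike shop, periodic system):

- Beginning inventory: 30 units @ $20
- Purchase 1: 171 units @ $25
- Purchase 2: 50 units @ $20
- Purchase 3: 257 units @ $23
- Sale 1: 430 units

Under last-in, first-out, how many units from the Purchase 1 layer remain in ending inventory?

Sale 1 (430) [LIFO — newest first]: 257 @ $23 + 50 @ $20 + 123 @ $25 = $9,986
Ending inventory: 30 @ $20 + 48 @ $25 = $1,800
Check: goods available $11,786 = COGS $9,986 + ending $1,800

48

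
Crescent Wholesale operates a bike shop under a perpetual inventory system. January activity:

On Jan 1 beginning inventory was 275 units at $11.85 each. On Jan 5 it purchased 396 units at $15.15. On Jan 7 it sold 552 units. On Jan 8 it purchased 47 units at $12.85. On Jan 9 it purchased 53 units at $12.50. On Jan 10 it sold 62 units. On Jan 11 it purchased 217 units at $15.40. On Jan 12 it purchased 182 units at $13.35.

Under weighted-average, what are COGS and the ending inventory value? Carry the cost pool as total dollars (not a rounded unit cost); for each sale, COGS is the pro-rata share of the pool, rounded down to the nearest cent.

COGS = $8,439.61; ending inventory = $7,856.49

After Jan 1: 275 on hand, pool $3,258.75 (≈ $11.8500 each)
After Jan 5: 671 on hand, pool $9,258.15 (≈ $13.7975 each)
Jan 7, sell 552: 552/671 × $9,258.15 → $7,616.24
After Jan 8: 166 on hand, pool $2,245.86 (≈ $13.5293 each)
After Jan 9: 219 on hand, pool $2,908.36 (≈ $13.2802 each)
Jan 10, sell 62: 62/219 × $2,908.36 → $823.37
After Jan 11: 374 on hand, pool $5,426.79 (≈ $14.5101 each)
After Jan 12: 556 on hand, pool $7,856.49 (≈ $14.1304 each)
Total COGS = $7,616.24 + $823.37 = $8,439.61
Ending inventory (cost pool remaining) = $7,856.49
Check: goods available $16,296.10 = COGS $8,439.61 + ending $7,856.49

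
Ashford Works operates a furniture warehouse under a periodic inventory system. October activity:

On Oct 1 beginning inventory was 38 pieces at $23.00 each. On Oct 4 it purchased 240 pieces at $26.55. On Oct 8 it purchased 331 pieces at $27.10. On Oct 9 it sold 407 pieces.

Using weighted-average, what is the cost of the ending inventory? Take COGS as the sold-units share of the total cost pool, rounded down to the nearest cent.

Oct 9, sell 407: 407/609 × $16,216.10 → $10,837.36
Ending inventory (cost pool remaining) = $5,378.74
Check: goods available $16,216.10 = COGS $10,837.36 + ending $5,378.74

Ending inventory = $5,378.74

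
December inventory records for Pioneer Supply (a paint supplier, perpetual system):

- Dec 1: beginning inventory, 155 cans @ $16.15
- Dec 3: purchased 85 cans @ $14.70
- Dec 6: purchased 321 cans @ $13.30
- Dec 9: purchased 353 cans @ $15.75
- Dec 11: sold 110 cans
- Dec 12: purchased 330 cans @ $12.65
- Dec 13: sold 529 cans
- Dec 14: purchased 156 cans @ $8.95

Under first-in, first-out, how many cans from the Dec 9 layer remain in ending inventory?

275

Dec 11, 110 sold [FIFO — oldest first]: 110 @ $16.15 = $1,776.50
Dec 13, 529 sold [FIFO — oldest first]: 45 @ $16.15 + 85 @ $14.70 + 321 @ $13.30 + 78 @ $15.75 = $7,474.05
Total COGS = $1,776.50 + $7,474.05 = $9,250.55
Ending inventory: 275 @ $15.75 + 330 @ $12.65 + 156 @ $8.95 = $9,901.95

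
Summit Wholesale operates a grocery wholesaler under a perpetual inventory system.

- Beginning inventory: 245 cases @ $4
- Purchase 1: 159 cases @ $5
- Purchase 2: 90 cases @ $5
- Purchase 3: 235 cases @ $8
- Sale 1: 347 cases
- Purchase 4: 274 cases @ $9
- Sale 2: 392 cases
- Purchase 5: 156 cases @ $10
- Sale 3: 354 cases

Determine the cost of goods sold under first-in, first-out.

Sale 1 (347) [FIFO — oldest first]: 245 @ $4 + 102 @ $5 = $1,490
Sale 2 (392) [FIFO — oldest first]: 57 @ $5 + 90 @ $5 + 235 @ $8 + 10 @ $9 = $2,705
Sale 3 (354) [FIFO — oldest first]: 264 @ $9 + 90 @ $10 = $3,276
Total COGS = $1,490 + $2,705 + $3,276 = $7,471
Ending inventory: 66 @ $10 = $660
Check: goods available $8,131 = COGS $7,471 + ending $660

COGS = $7,471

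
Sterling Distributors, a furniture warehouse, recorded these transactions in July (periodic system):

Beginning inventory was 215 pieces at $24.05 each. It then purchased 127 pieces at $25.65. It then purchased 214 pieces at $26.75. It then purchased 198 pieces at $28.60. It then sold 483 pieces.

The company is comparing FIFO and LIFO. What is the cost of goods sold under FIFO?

FIFO COGS: 215 @ $24.05 + 127 @ $25.65 + 141 @ $26.75 = $12,200.05
LIFO COGS: 198 @ $28.60 + 214 @ $26.75 + 71 @ $25.65 = $13,208.45

COGS = $12,200.05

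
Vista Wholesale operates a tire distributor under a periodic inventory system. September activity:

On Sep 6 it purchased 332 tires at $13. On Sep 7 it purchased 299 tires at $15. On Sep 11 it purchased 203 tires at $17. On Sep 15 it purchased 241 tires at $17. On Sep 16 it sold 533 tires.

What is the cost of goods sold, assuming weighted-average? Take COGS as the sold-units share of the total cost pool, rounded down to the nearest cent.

COGS = $8,106.06

Sep 16, sell 533: 533/1075 × $16,349.00 → $8,106.06
Ending inventory (cost pool remaining) = $8,242.94
Check: goods available $16,349.00 = COGS $8,106.06 + ending $8,242.94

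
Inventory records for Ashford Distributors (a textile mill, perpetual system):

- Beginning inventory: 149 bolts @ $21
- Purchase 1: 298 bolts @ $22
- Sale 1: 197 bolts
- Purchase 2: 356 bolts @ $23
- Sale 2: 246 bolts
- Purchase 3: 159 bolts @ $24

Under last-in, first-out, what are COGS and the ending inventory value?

Sale 1 (197) [LIFO — newest first]: 197 @ $22 = $4,334
Sale 2 (246) [LIFO — newest first]: 246 @ $23 = $5,658
Total COGS = $4,334 + $5,658 = $9,992
Ending inventory: 149 @ $21 + 101 @ $22 + 110 @ $23 + 159 @ $24 = $11,697
Check: goods available $21,689 = COGS $9,992 + ending $11,697

COGS = $9,992; ending inventory = $11,697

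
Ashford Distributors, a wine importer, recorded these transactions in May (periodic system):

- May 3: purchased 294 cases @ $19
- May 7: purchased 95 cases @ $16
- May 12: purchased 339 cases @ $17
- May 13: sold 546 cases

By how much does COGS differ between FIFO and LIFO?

FIFO COGS: 294 @ $19 + 95 @ $16 + 157 @ $17 = $9,775
LIFO COGS: 339 @ $17 + 95 @ $16 + 112 @ $19 = $9,411
Difference = |$9,775 − $9,411| = $364

$364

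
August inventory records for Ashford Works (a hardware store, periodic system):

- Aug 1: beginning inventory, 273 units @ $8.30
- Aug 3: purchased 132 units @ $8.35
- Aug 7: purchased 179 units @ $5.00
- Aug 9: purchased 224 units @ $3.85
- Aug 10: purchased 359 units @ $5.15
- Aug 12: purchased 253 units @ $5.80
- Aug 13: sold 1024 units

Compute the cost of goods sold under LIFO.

COGS = $5,148.80

Aug 13, 1024 sold [LIFO — newest first]: 253 @ $5.80 + 359 @ $5.15 + 224 @ $3.85 + 179 @ $5.00 + 9 @ $8.35 = $5,148.80
Ending inventory: 273 @ $8.30 + 123 @ $8.35 = $3,292.95
Check: goods available $8,441.75 = COGS $5,148.80 + ending $3,292.95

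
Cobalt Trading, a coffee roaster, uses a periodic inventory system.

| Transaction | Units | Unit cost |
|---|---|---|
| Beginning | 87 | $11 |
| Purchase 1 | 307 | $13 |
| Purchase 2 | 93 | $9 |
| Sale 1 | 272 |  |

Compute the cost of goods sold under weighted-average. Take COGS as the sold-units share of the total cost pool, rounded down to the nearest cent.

Sale 1, sell 272: 272/487 × $5,785.00 → $3,231.04
Ending inventory (cost pool remaining) = $2,553.96
Check: goods available $5,785.00 = COGS $3,231.04 + ending $2,553.96

COGS = $3,231.04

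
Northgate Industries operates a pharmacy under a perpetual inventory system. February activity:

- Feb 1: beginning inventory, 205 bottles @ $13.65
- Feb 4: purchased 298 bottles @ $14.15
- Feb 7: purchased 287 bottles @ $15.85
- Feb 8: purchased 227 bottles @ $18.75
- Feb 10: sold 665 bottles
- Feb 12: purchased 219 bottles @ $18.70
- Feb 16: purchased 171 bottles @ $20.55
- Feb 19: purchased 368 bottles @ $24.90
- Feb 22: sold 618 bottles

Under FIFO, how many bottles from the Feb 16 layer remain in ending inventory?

124

Feb 10, 665 sold [FIFO — oldest first]: 205 @ $13.65 + 298 @ $14.15 + 162 @ $15.85 = $9,582.65
Feb 22, 618 sold [FIFO — oldest first]: 125 @ $15.85 + 227 @ $18.75 + 219 @ $18.70 + 47 @ $20.55 = $11,298.65
Total COGS = $9,582.65 + $11,298.65 = $20,881.30
Ending inventory: 124 @ $20.55 + 368 @ $24.90 = $11,711.40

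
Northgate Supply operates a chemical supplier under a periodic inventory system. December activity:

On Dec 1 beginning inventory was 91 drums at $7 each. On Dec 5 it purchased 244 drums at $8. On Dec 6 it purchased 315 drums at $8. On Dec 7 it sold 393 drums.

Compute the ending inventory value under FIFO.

Dec 7, 393 sold [FIFO — oldest first]: 91 @ $7 + 244 @ $8 + 58 @ $8 = $3,053
Ending inventory: 257 @ $8 = $2,056

Ending inventory = $2,056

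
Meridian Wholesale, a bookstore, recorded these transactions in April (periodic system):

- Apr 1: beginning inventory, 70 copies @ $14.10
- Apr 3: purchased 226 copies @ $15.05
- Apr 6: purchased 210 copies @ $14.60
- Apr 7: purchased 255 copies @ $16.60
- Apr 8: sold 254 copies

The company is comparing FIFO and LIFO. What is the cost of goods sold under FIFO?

COGS = $3,756.20

FIFO COGS: 70 @ $14.10 + 184 @ $15.05 = $3,756.20
LIFO COGS: 254 @ $16.60 = $4,216.40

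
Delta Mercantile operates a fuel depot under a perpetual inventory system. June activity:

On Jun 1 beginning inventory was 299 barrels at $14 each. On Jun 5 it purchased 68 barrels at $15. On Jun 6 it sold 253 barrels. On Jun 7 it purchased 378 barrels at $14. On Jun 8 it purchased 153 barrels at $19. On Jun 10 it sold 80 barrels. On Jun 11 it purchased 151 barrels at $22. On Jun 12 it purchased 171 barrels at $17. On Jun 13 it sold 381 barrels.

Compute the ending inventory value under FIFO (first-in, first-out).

Ending inventory = $9,570

Jun 6, 253 sold [FIFO — oldest first]: 253 @ $14 = $3,542
Jun 10, 80 sold [FIFO — oldest first]: 46 @ $14 + 34 @ $15 = $1,154
Jun 13, 381 sold [FIFO — oldest first]: 34 @ $15 + 347 @ $14 = $5,368
Total COGS = $3,542 + $1,154 + $5,368 = $10,064
Ending inventory: 31 @ $14 + 153 @ $19 + 151 @ $22 + 171 @ $17 = $9,570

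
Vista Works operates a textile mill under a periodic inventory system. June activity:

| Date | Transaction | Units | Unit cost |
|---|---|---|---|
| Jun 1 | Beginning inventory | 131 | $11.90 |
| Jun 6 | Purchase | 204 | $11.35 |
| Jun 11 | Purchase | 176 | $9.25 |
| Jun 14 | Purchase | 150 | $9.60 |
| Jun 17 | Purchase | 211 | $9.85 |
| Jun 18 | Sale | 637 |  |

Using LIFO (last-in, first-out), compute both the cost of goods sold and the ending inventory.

Jun 18, 637 sold [LIFO — newest first]: 211 @ $9.85 + 150 @ $9.60 + 176 @ $9.25 + 100 @ $11.35 = $6,281.35
Ending inventory: 131 @ $11.90 + 104 @ $11.35 = $2,739.30
Check: goods available $9,020.65 = COGS $6,281.35 + ending $2,739.30

COGS = $6,281.35; ending inventory = $2,739.30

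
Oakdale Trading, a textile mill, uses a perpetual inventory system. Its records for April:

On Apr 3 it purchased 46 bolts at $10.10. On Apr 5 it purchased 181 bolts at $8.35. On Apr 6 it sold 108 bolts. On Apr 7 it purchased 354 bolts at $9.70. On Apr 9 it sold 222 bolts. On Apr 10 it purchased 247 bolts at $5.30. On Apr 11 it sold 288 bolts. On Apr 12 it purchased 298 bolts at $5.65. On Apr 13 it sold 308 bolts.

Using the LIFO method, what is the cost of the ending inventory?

Apr 6, 108 sold [LIFO — newest first]: 108 @ $8.35 = $901.80
Apr 9, 222 sold [LIFO — newest first]: 222 @ $9.70 = $2,153.40
Apr 11, 288 sold [LIFO — newest first]: 247 @ $5.30 + 41 @ $9.70 = $1,706.80
Apr 13, 308 sold [LIFO — newest first]: 298 @ $5.65 + 10 @ $9.70 = $1,780.70
Total COGS = $901.80 + $2,153.40 + $1,706.80 + $1,780.70 = $6,542.70
Ending inventory: 46 @ $10.10 + 73 @ $8.35 + 81 @ $9.70 = $1,859.85
Check: goods available $8,402.55 = COGS $6,542.70 + ending $1,859.85

Ending inventory = $1,859.85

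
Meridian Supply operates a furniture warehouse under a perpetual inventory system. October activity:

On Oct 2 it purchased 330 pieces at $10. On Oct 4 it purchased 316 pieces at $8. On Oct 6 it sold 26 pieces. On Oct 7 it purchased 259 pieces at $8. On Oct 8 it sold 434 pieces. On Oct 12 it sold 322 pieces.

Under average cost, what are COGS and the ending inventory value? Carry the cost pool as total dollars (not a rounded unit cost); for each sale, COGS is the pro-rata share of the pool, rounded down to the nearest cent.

After Oct 2: 330 on hand, pool $3,300.00 (≈ $10.0000 each)
After Oct 4: 646 on hand, pool $5,828.00 (≈ $9.0217 each)
Oct 6, sell 26: 26/646 × $5,828.00 → $234.56
After Oct 7: 879 on hand, pool $7,665.44 (≈ $8.7206 each)
Oct 8, sell 434: 434/879 × $7,665.44 → $3,784.75
Oct 12, sell 322: 322/445 × $3,880.69 → $2,808.04
Total COGS = $234.56 + $3,784.75 + $2,808.04 = $6,827.35
Ending inventory (cost pool remaining) = $1,072.65

COGS = $6,827.35; ending inventory = $1,072.65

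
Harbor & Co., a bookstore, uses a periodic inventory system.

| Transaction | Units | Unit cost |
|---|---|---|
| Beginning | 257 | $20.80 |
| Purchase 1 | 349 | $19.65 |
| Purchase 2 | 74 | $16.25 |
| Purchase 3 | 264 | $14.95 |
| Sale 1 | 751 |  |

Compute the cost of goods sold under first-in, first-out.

Sale 1 (751) [FIFO — oldest first]: 257 @ $20.80 + 349 @ $19.65 + 74 @ $16.25 + 71 @ $14.95 = $14,467.40
Ending inventory: 193 @ $14.95 = $2,885.35

COGS = $14,467.40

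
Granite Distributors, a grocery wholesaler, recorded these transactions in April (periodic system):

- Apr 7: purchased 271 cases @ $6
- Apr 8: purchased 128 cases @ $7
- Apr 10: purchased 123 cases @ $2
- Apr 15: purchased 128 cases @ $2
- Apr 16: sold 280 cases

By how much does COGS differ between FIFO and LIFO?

FIFO COGS: 271 @ $6 + 9 @ $7 = $1,689
LIFO COGS: 128 @ $2 + 123 @ $2 + 29 @ $7 = $705
Difference = |$1,689 − $705| = $984

$984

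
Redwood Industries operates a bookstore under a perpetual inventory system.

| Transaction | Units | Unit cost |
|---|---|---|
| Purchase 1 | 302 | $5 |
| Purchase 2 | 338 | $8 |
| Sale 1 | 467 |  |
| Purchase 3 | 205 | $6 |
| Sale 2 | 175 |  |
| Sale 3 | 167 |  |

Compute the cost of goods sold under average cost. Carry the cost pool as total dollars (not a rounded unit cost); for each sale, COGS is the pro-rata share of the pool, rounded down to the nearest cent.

After Purchase 1: 302 on hand, pool $1,510.00 (≈ $5.0000 each)
After Purchase 2: 640 on hand, pool $4,214.00 (≈ $6.5844 each)
Sale 1, sell 467: 467/640 × $4,214.00 → $3,074.90
After Purchase 3: 378 on hand, pool $2,369.10 (≈ $6.2675 each)
Sale 2, sell 175: 175/378 × $2,369.10 → $1,096.80
Sale 3, sell 167: 167/203 × $1,272.30 → $1,046.67
Total COGS = $3,074.90 + $1,096.80 + $1,046.67 = $5,218.37
Ending inventory (cost pool remaining) = $225.63

COGS = $5,218.37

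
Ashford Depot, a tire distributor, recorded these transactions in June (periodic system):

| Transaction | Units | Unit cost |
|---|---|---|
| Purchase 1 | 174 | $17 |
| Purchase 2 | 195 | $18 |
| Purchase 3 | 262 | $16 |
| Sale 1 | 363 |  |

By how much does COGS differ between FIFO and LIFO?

FIFO COGS: 174 @ $17 + 189 @ $18 = $6,360
LIFO COGS: 262 @ $16 + 101 @ $18 = $6,010
Difference = |$6,360 − $6,010| = $350

$350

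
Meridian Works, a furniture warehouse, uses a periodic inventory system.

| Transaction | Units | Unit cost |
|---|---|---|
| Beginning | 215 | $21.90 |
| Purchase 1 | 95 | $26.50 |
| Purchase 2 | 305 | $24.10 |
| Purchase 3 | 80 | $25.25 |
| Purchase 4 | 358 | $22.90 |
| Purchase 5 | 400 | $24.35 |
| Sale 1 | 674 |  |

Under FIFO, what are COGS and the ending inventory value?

Sale 1 (674) [FIFO — oldest first]: 215 @ $21.90 + 95 @ $26.50 + 305 @ $24.10 + 59 @ $25.25 = $16,066.25
Ending inventory: 21 @ $25.25 + 358 @ $22.90 + 400 @ $24.35 = $18,468.45

COGS = $16,066.25; ending inventory = $18,468.45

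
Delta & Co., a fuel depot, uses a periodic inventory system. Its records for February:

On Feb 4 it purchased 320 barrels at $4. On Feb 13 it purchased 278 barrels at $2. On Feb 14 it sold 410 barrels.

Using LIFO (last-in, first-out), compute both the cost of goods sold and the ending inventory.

Feb 14, 410 sold [LIFO — newest first]: 278 @ $2 + 132 @ $4 = $1,084
Ending inventory: 188 @ $4 = $752
Check: goods available $1,836 = COGS $1,084 + ending $752

COGS = $1,084; ending inventory = $752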